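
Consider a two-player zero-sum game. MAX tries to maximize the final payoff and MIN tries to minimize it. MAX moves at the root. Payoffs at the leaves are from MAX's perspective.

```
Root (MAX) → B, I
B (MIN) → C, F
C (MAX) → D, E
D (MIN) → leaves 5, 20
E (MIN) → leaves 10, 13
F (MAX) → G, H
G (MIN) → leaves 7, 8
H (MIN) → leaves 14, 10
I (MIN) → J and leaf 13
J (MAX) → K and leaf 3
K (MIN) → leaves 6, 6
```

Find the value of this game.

D (MIN): min(5, 20) = 5
E (MIN): min(10, 13) = 10
C (MAX): max(5, 10) = 10
G (MIN): min(7, 8) = 7
H (MIN): min(14, 10) = 10
F (MAX): max(7, 10) = 10
B (MIN): min(10, 10) = 10
K (MIN): min(6, 6) = 6
J (MAX): max(6, 3) = 6
I (MIN): min(6, 13) = 6
Root (MAX): max(10, 6) = 10

10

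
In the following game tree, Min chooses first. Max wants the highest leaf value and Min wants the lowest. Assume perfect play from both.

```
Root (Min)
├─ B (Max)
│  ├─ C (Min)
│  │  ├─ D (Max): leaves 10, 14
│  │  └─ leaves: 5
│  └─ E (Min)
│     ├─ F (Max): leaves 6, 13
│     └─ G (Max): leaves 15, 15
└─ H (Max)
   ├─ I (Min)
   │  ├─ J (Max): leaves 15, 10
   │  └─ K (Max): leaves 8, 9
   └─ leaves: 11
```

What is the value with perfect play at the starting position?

D (Max): max(10, 14) = 14
C (Min): min(14, 5) = 5
F (Max): max(6, 13) = 13
G (Max): max(15, 15) = 15
E (Min): min(13, 15) = 13
B (Max): max(5, 13) = 13
J (Max): max(15, 10) = 15
K (Max): max(8, 9) = 9
I (Min): min(15, 9) = 9
H (Max): max(9, 11) = 11
Root (Min): min(13, 11) = 11

11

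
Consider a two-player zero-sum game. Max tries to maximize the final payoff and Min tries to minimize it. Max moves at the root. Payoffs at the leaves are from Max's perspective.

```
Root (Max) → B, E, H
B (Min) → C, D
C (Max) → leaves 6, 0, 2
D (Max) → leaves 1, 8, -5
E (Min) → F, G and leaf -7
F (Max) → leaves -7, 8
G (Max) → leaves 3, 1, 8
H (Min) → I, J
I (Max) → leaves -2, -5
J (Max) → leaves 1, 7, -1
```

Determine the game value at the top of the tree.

6

C (Max): max(6, 0, 2) = 6
D (Max): max(1, 8, -5) = 8
B (Min): min(6, 8) = 6
F (Max): max(-7, 8) = 8
G (Max): max(3, 1, 8) = 8
E (Min): min(8, 8, -7) = -7
I (Max): max(-2, -5) = -2
J (Max): max(1, 7, -1) = 7
H (Min): min(-2, 7) = -2
Root (Max): max(6, -7, -2) = 6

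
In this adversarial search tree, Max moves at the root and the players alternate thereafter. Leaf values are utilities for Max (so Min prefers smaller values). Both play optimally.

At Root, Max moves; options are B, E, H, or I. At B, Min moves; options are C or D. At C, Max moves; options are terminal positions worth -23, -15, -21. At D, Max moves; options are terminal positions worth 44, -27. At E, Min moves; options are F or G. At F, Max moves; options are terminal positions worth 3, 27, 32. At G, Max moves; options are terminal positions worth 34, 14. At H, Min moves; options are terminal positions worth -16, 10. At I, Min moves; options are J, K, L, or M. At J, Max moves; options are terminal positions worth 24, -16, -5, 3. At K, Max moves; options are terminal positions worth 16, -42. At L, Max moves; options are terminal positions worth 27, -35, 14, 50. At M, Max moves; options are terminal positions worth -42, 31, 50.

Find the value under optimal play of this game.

32

C (Max): max(-23, -15, -21) = -15
D (Max): max(44, -27) = 44
B (Min): min(-15, 44) = -15
F (Max): max(3, 27, 32) = 32
G (Max): max(34, 14) = 34
E (Min): min(32, 34) = 32
H (Min): min(-16, 10) = -16
J (Max): max(24, -16, -5, 3) = 24
K (Max): max(16, -42) = 16
L (Max): max(27, -35, 14, 50) = 50
M (Max): max(-42, 31, 50) = 50
I (Min): min(24, 16, 50, 50) = 16
Root (Max): max(-15, 32, -16, 16) = 32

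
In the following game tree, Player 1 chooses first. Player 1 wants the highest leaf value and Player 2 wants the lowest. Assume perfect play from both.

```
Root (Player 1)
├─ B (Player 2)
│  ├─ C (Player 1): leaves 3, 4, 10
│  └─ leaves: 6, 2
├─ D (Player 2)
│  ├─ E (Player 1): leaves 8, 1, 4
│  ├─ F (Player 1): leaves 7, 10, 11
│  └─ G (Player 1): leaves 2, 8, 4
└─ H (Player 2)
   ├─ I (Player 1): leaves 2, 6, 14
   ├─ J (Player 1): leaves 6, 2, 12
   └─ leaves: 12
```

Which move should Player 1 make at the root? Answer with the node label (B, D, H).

H

C (Player 1): max(3, 4, 10) = 10
B (Player 2): min(10, 6, 2) = 2
E (Player 1): max(8, 1, 4) = 8
F (Player 1): max(7, 10, 11) = 11
G (Player 1): max(2, 8, 4) = 8
D (Player 2): min(8, 11, 8) = 8
I (Player 1): max(2, 6, 14) = 14
J (Player 1): max(6, 2, 12) = 12
H (Player 2): min(14, 12, 12) = 12
Root (Player 1): max(2, 8, 12) = 12
Player 1 picks the child with the highest value: H (value 12).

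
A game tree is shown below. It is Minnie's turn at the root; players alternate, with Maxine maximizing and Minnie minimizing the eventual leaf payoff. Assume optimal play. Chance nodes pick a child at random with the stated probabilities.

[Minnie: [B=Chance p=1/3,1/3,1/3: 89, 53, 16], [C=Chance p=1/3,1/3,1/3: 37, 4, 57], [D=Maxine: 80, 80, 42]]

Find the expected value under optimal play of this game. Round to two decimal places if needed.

B (Chance): 1/3·89 + 1/3·53 + 1/3·16 = 52.67
C (Chance): 1/3·37 + 1/3·4 + 1/3·57 = 32.67
D (Maxine): max(80, 80, 42) = 80
Root (Minnie): min(52.67, 32.67, 80) = 32.67

32.67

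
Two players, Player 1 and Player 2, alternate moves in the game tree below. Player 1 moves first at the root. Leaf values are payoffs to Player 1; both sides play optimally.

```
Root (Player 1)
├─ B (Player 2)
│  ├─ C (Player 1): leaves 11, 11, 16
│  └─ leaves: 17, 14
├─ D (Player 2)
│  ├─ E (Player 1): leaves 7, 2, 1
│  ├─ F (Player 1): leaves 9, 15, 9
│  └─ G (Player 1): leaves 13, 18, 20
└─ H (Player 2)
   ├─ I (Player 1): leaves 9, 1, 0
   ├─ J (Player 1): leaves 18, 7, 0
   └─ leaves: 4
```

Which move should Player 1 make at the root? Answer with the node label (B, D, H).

B

C (Player 1): max(11, 11, 16) = 16
B (Player 2): min(16, 17, 14) = 14
E (Player 1): max(7, 2, 1) = 7
F (Player 1): max(9, 15, 9) = 15
G (Player 1): max(13, 18, 20) = 20
D (Player 2): min(7, 15, 20) = 7
I (Player 1): max(9, 1, 0) = 9
J (Player 1): max(18, 7, 0) = 18
H (Player 2): min(9, 18, 4) = 4
Root (Player 1): max(14, 7, 4) = 14
Player 1 picks the child with the highest value: B (value 14).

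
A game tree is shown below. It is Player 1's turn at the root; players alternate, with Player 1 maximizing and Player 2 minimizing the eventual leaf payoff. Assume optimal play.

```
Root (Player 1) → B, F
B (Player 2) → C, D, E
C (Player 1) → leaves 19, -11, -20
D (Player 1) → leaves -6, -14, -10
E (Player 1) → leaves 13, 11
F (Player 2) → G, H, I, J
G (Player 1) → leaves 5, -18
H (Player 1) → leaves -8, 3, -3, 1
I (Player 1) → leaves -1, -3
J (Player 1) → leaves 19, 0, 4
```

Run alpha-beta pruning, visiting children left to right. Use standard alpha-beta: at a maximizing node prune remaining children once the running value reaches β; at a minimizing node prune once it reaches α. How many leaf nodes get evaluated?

16

C [α=-∞,β=+∞]: v=19
D [α=-∞,β=19]: v=-6
E [α=-∞,β=-6]: v=13 after child 1 ≥ β → β-cutoff, skip 1
B [α=-∞,β=+∞]: v=-6
G [α=-6,β=+∞]: v=5
H [α=-6,β=5]: v=3
I [α=-6,β=3]: v=-1
J [α=-6,β=-1]: v=19 after child 1 ≥ β → β-cutoff, skip 2
F [α=-6,β=+∞]: v=-1
Root [α=-∞,β=+∞]: v=-1
Leaves evaluated: 16 of 19.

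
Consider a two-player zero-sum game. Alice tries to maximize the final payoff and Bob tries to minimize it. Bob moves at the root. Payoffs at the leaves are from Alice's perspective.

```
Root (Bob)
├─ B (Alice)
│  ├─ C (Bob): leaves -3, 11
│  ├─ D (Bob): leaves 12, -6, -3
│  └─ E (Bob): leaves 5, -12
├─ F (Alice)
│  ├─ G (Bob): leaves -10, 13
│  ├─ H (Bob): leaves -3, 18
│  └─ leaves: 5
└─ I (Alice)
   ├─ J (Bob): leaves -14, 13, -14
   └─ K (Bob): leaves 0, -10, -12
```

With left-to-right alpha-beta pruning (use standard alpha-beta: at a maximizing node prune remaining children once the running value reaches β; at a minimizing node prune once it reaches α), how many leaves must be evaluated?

16

C [α=-∞,β=+∞]: v=-3
D [α=-3,β=+∞]: v=-6 after child 2 ≤ α → α-cutoff, skip 1
E [α=-3,β=+∞]: v=-12
B [α=-∞,β=+∞]: v=-3
G [α=-∞,β=-3]: v=-10
H [α=-10,β=-3]: v=-3
F [α=-∞,β=-3]: v=-3 after child 2 ≥ β → β-cutoff, skip 1
J [α=-∞,β=-3]: v=-14
K [α=-14,β=-3]: v=-12
I [α=-∞,β=-3]: v=-12
Root [α=-∞,β=+∞]: v=-12
Leaves evaluated: 16 of 18.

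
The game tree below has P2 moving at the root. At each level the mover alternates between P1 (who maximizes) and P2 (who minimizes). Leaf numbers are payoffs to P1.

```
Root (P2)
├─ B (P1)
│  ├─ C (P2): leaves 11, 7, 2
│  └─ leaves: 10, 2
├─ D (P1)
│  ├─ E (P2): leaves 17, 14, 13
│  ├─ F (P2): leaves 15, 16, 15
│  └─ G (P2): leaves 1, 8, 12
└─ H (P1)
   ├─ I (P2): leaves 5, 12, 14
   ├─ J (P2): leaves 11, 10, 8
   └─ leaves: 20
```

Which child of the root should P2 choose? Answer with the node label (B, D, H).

B

C (P2): min(11, 7, 2) = 2
B (P1): max(2, 10, 2) = 10
E (P2): min(17, 14, 13) = 13
F (P2): min(15, 16, 15) = 15
G (P2): min(1, 8, 12) = 1
D (P1): max(13, 15, 1) = 15
I (P2): min(5, 12, 14) = 5
J (P2): min(11, 10, 8) = 8
H (P1): max(5, 8, 20) = 20
Root (P2): min(10, 15, 20) = 10
P2 picks the child with the lowest value: B (value 10).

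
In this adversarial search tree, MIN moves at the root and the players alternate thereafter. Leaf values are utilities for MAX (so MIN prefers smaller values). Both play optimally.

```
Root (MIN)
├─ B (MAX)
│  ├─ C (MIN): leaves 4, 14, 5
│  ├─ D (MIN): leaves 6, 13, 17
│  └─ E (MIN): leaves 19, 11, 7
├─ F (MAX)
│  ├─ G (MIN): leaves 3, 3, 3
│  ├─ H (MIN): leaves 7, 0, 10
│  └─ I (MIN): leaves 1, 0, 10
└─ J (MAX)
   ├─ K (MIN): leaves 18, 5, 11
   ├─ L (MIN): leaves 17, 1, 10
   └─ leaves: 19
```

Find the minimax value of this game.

C (MIN): min(4, 14, 5) = 4
D (MIN): min(6, 13, 17) = 6
E (MIN): min(19, 11, 7) = 7
B (MAX): max(4, 6, 7) = 7
G (MIN): min(3, 3, 3) = 3
H (MIN): min(7, 0, 10) = 0
I (MIN): min(1, 0, 10) = 0
F (MAX): max(3, 0, 0) = 3
K (MIN): min(18, 5, 11) = 5
L (MIN): min(17, 1, 10) = 1
J (MAX): max(5, 1, 19) = 19
Root (MIN): min(7, 3, 19) = 3

3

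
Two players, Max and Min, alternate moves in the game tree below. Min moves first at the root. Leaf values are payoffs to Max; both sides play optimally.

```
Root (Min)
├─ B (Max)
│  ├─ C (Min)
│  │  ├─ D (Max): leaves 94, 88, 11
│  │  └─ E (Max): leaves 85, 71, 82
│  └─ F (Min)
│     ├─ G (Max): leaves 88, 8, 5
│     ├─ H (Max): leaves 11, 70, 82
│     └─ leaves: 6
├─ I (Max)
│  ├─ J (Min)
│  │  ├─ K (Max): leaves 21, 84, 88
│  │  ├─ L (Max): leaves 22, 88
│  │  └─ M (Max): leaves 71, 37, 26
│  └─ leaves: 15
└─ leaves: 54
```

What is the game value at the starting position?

D (Max): max(94, 88, 11) = 94
E (Max): max(85, 71, 82) = 85
C (Min): min(94, 85) = 85
G (Max): max(88, 8, 5) = 88
H (Max): max(11, 70, 82) = 82
F (Min): min(88, 82, 6) = 6
B (Max): max(85, 6) = 85
K (Max): max(21, 84, 88) = 88
L (Max): max(22, 88) = 88
M (Max): max(71, 37, 26) = 71
J (Min): min(88, 88, 71) = 71
I (Max): max(71, 15) = 71
Root (Min): min(85, 71, 54) = 54

54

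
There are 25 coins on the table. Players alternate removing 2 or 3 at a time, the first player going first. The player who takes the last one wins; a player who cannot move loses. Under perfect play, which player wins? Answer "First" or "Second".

Second

Compute winning (W) and losing (L) positions by backward induction:
i:   0  1  2  3  4  5  6  7  8  9 10 11 12 13 14 15 16 17 18 19 20 21 22 23 24 25
     L  L  W  W  W  L  L  W  W  W  L  L  W  W  W  L  L  W  W  W  L  L  W  W  W  L
Position 25 is L, so the second player wins.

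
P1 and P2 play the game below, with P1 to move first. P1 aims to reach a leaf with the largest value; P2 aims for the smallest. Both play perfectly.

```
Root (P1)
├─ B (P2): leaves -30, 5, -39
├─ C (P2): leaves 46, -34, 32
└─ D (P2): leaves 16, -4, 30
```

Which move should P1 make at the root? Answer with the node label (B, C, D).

B (P2): min(-30, 5, -39) = -39
C (P2): min(46, -34, 32) = -34
D (P2): min(16, -4, 30) = -4
Root (P1): max(-39, -34, -4) = -4
P1 picks the child with the highest value: D (value -4).

D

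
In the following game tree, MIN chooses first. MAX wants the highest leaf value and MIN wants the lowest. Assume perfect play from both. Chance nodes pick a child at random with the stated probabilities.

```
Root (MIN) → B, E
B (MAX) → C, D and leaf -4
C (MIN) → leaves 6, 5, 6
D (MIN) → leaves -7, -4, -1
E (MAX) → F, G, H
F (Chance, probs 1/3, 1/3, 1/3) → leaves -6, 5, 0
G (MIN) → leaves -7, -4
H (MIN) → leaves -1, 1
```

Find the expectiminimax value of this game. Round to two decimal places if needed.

C (MIN): min(6, 5, 6) = 5
D (MIN): min(-7, -4, -1) = -7
B (MAX): max(5, -7, -4) = 5
F (Chance): 1/3·-6 + 1/3·5 + 1/3·0 = -0.33
G (MIN): min(-7, -4) = -7
H (MIN): min(-1, 1) = -1
E (MAX): max(-0.33, -7, -1) = -0.33
Root (MIN): min(5, -0.33) = -0.33

-0.33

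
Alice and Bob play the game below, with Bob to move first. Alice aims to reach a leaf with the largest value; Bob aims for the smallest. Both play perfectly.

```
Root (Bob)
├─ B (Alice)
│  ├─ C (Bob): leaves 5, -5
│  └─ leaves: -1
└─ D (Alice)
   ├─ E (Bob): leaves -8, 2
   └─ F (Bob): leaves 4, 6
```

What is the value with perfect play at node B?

-1

C: min(5, -5) = -5
B: max(-5, -1) = -1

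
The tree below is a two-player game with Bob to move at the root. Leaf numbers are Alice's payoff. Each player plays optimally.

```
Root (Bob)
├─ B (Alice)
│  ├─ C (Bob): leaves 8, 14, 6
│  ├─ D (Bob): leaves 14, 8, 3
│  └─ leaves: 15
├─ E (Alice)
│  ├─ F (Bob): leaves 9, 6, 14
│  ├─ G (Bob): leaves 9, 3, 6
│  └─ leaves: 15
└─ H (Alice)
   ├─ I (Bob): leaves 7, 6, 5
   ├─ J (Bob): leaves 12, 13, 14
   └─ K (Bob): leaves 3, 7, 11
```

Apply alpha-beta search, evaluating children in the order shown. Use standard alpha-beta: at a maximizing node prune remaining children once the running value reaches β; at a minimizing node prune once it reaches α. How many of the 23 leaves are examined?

20

C [α=-∞,β=+∞]: v=6
D [α=6,β=+∞]: v=3
B [α=-∞,β=+∞]: v=15
F [α=-∞,β=15]: v=6
G [α=6,β=15]: v=3 after child 2 ≤ α → α-cutoff, skip 1
E [α=-∞,β=15]: v=15
I [α=-∞,β=15]: v=5
J [α=5,β=15]: v=12
K [α=12,β=15]: v=3 after child 1 ≤ α → α-cutoff, skip 2
H [α=-∞,β=15]: v=12
Root [α=-∞,β=+∞]: v=12
Leaves evaluated: 20 of 23.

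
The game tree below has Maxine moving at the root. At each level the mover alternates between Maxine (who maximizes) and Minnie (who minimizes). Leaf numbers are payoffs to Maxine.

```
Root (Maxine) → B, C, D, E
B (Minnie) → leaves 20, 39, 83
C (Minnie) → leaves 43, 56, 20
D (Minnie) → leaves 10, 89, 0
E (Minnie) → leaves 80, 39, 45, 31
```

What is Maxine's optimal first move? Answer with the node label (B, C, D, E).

B (Minnie): min(20, 39, 83) = 20
C (Minnie): min(43, 56, 20) = 20
D (Minnie): min(10, 89, 0) = 0
E (Minnie): min(80, 39, 45, 31) = 31
Root (Maxine): max(20, 20, 0, 31) = 31
Maxine picks the child with the highest value: E (value 31).

E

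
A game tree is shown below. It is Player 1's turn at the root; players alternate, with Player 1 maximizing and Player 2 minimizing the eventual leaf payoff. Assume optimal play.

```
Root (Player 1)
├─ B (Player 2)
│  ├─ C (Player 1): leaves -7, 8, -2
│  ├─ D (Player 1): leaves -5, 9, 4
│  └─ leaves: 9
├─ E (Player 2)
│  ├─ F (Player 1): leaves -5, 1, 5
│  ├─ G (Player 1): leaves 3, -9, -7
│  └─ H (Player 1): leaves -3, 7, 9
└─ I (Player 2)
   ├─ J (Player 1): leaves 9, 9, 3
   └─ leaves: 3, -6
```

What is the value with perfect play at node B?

8

C: max(-7, 8, -2) = 8
D: max(-5, 9, 4) = 9
B: min(8, 9, 9) = 8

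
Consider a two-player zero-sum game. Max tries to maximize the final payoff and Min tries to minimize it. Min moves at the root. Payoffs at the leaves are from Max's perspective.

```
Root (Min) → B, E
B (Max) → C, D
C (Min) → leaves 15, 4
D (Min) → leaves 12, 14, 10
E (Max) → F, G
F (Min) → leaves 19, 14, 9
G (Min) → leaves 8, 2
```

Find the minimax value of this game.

9

C (Min): min(15, 4) = 4
D (Min): min(12, 14, 10) = 10
B (Max): max(4, 10) = 10
F (Min): min(19, 14, 9) = 9
G (Min): min(8, 2) = 2
E (Max): max(9, 2) = 9
Root (Min): min(10, 9) = 9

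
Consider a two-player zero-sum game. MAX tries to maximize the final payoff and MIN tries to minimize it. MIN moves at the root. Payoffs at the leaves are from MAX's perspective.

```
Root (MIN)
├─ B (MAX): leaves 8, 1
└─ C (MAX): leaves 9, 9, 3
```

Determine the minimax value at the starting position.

8

B (MAX): max(8, 1) = 8
C (MAX): max(9, 9, 3) = 9
Root (MIN): min(8, 9) = 8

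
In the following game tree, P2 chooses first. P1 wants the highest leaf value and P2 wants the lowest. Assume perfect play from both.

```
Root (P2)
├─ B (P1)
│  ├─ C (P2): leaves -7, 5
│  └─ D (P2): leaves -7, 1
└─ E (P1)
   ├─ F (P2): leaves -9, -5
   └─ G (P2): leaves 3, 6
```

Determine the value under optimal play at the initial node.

C (P2): min(-7, 5) = -7
D (P2): min(-7, 1) = -7
B (P1): max(-7, -7) = -7
F (P2): min(-9, -5) = -9
G (P2): min(3, 6) = 3
E (P1): max(-9, 3) = 3
Root (P2): min(-7, 3) = -7

-7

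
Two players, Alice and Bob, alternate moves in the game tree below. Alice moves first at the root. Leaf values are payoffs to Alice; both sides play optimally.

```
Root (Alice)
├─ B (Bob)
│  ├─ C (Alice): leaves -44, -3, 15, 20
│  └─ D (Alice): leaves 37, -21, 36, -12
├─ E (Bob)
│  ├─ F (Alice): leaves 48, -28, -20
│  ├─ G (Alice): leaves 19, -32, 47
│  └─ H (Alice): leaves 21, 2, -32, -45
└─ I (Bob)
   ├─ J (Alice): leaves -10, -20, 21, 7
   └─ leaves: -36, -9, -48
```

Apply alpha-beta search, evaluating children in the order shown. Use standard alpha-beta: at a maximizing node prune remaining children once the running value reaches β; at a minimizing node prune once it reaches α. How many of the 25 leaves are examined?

19

C [α=-∞,β=+∞]: v=20
D [α=-∞,β=20]: v=37 after child 1 ≥ β → β-cutoff, skip 3
B [α=-∞,β=+∞]: v=20
F [α=20,β=+∞]: v=48
G [α=20,β=48]: v=47
H [α=20,β=47]: v=21
E [α=20,β=+∞]: v=21
J [α=21,β=+∞]: v=21
I [α=21,β=+∞]: v=21 after child 1 ≤ α → α-cutoff, skip 3
Root [α=-∞,β=+∞]: v=21
Leaves evaluated: 19 of 25.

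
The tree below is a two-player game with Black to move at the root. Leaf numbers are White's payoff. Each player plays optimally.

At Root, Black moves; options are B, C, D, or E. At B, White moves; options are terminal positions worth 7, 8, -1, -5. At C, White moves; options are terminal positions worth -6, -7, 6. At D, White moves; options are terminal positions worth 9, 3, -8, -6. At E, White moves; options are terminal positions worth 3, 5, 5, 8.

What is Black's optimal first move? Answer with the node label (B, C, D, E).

B (White): max(7, 8, -1, -5) = 8
C (White): max(-6, -7, 6) = 6
D (White): max(9, 3, -8, -6) = 9
E (White): max(3, 5, 5, 8) = 8
Root (Black): min(8, 6, 9, 8) = 6
Black picks the child with the lowest value: C (value 6).

C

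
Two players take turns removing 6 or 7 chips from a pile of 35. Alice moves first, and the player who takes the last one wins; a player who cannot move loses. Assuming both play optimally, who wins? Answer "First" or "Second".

W/L table (W = player to move can force a win):
i:   0  1  2  3  4  5  6  7  8  9 10 11 12 13 14 15 16 17 18 19 20 21 22 23 24 25 26 27 28 29 30 31 32 33 34 35
     L  L  L  L  L  L  W  W  W  W  W  W  W  L  L  L  L  L  L  W  W  W  W  W  W  W  L  L  L  L  L  L  W  W  W  W
Position 35 is W, so the first player wins.

First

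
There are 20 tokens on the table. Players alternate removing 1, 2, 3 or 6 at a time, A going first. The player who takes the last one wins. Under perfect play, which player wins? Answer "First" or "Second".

W/L table (W = player to move can force a win):
i:   0  1  2  3  4  5  6  7  8  9 10 11 12 13 14 15 16 17 18 19 20
     L  W  W  W  L  W  W  W  L  W  W  W  L  W  W  W  L  W  W  W  L
Position 20 is L, so the second player wins.

Second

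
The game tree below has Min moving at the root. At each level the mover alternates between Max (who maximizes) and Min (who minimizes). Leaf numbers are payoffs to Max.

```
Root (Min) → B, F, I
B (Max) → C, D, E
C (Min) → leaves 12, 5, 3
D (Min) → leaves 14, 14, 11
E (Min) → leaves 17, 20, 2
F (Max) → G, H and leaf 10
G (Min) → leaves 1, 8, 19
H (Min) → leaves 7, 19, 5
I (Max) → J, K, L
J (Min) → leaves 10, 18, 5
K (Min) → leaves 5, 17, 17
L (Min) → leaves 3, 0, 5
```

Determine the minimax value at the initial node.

5

C (Min): min(12, 5, 3) = 3
D (Min): min(14, 14, 11) = 11
E (Min): min(17, 20, 2) = 2
B (Max): max(3, 11, 2) = 11
G (Min): min(1, 8, 19) = 1
H (Min): min(7, 19, 5) = 5
F (Max): max(1, 5, 10) = 10
J (Min): min(10, 18, 5) = 5
K (Min): min(5, 17, 17) = 5
L (Min): min(3, 0, 5) = 0
I (Max): max(5, 5, 0) = 5
Root (Min): min(11, 10, 5) = 5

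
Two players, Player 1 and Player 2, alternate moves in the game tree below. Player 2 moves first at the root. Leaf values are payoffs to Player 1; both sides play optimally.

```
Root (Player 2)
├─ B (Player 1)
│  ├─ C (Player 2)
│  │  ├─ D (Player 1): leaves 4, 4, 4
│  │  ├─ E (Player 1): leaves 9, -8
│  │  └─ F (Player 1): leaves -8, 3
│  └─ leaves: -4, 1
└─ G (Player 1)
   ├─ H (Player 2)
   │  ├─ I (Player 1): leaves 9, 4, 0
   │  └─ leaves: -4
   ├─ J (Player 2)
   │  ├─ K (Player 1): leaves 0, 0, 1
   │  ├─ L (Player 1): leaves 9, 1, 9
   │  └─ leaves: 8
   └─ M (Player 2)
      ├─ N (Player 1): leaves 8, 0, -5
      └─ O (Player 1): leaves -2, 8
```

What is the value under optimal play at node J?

K: max(0, 0, 1) = 1
L: max(9, 1, 9) = 9
J: min(1, 9, 8) = 1

1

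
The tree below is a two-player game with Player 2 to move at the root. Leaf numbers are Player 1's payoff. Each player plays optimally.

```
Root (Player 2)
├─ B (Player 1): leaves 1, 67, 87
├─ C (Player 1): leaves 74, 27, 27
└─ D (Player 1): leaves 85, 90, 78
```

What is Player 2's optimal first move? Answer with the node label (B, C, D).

B (Player 1): max(1, 67, 87) = 87
C (Player 1): max(74, 27, 27) = 74
D (Player 1): max(85, 90, 78) = 90
Root (Player 2): min(87, 74, 90) = 74
Player 2 picks the child with the lowest value: C (value 74).

C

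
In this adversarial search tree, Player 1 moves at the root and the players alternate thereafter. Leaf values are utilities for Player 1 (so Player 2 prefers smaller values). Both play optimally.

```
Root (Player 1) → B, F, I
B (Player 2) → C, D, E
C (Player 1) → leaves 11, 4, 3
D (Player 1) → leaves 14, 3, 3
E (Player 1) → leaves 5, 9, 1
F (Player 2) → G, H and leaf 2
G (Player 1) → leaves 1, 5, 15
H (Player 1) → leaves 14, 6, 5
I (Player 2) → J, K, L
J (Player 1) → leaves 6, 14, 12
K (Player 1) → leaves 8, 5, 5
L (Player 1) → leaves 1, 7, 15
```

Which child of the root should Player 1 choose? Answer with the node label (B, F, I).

B

C (Player 1): max(11, 4, 3) = 11
D (Player 1): max(14, 3, 3) = 14
E (Player 1): max(5, 9, 1) = 9
B (Player 2): min(11, 14, 9) = 9
G (Player 1): max(1, 5, 15) = 15
H (Player 1): max(14, 6, 5) = 14
F (Player 2): min(15, 14, 2) = 2
J (Player 1): max(6, 14, 12) = 14
K (Player 1): max(8, 5, 5) = 8
L (Player 1): max(1, 7, 15) = 15
I (Player 2): min(14, 8, 15) = 8
Root (Player 1): max(9, 2, 8) = 9
Player 1 picks the child with the highest value: B (value 9).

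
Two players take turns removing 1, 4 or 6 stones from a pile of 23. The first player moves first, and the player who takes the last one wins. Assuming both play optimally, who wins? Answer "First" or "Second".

Positions where the player to move wins (W) vs loses (L):
i:   0  1  2  3  4  5  6  7  8  9 10 11 12 13 14 15 16 17 18 19 20 21 22 23
     L  W  L  W  W  L  W  L  W  W  L  W  L  W  W  L  W  L  W  W  L  W  L  W
Position 23 is W, so the first player wins.

First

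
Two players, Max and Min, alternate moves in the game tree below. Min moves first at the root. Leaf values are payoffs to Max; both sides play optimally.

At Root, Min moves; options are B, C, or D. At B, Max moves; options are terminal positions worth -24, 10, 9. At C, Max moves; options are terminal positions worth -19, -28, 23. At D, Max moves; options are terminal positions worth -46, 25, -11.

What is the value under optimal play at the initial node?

B (Max): max(-24, 10, 9) = 10
C (Max): max(-19, -28, 23) = 23
D (Max): max(-46, 25, -11) = 25
Root (Min): min(10, 23, 25) = 10

10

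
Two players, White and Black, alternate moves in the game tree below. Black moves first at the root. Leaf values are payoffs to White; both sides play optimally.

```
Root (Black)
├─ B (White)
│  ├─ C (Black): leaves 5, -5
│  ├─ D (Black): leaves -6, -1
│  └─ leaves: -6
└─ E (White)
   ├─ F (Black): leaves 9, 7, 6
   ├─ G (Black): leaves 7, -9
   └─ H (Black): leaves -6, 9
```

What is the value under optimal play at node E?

F: min(9, 7, 6) = 6
G: min(7, -9) = -9
H: min(-6, 9) = -6
E: max(6, -9, -6) = 6

6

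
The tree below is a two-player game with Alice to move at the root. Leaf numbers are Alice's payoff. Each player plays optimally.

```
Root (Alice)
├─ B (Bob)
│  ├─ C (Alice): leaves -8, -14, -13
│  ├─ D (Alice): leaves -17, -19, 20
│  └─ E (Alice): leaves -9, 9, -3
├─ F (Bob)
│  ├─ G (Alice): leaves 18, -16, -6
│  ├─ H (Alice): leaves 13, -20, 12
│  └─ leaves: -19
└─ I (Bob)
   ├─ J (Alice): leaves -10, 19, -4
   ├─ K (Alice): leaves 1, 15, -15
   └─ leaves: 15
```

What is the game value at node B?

C: max(-8, -14, -13) = -8
D: max(-17, -19, 20) = 20
E: max(-9, 9, -3) = 9
B: min(-8, 20, 9) = -8

-8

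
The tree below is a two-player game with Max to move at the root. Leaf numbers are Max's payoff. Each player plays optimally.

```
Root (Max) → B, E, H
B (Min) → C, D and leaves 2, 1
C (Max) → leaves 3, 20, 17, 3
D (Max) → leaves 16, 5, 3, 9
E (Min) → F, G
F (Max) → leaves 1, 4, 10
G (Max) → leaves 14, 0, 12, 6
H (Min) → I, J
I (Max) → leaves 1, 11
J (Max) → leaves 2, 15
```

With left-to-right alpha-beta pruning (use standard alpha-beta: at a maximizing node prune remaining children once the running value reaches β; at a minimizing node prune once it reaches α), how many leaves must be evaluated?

18

C [α=-∞,β=+∞]: v=20
D [α=-∞,β=20]: v=16
B [α=-∞,β=+∞]: v=1
F [α=1,β=+∞]: v=10
G [α=1,β=10]: v=14 after child 1 ≥ β → β-cutoff, skip 3
E [α=1,β=+∞]: v=10
I [α=10,β=+∞]: v=11
J [α=10,β=11]: v=15
H [α=10,β=+∞]: v=11
Root [α=-∞,β=+∞]: v=11
Leaves evaluated: 18 of 21.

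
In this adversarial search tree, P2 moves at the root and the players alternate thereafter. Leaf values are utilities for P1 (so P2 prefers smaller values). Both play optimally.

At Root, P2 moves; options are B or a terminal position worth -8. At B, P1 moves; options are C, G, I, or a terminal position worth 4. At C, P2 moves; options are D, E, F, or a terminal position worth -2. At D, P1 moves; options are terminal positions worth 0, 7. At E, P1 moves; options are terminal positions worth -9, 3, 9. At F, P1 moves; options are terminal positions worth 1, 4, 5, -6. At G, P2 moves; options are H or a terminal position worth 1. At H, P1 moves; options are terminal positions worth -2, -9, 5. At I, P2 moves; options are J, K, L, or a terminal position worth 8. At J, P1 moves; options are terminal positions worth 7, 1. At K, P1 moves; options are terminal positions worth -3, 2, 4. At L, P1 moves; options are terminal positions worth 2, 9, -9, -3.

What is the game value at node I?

4

J: max(7, 1) = 7
K: max(-3, 2, 4) = 4
L: max(2, 9, -9, -3) = 9
I: min(7, 4, 9, 8) = 4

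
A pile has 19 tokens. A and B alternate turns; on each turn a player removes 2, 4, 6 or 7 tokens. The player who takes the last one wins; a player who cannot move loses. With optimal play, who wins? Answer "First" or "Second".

Second

i:   0  1  2  3  4  5  6  7  8  9 10 11 12 13 14 15 16 17 18 19
     L  L  W  W  W  W  W  W  W  L  L  W  W  W  W  W  W  W  L  L
Position 19 is L, so the second player wins.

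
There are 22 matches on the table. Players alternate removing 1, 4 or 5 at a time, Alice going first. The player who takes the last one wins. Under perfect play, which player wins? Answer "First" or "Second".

W/L table (W = player to move can force a win):
i:   0  1  2  3  4  5  6  7  8  9 10 11 12 13 14 15 16 17 18 19 20 21 22
     L  W  L  W  W  W  W  W  L  W  L  W  W  W  W  W  L  W  L  W  W  W  W
Position 22 is W, so the first player wins.

First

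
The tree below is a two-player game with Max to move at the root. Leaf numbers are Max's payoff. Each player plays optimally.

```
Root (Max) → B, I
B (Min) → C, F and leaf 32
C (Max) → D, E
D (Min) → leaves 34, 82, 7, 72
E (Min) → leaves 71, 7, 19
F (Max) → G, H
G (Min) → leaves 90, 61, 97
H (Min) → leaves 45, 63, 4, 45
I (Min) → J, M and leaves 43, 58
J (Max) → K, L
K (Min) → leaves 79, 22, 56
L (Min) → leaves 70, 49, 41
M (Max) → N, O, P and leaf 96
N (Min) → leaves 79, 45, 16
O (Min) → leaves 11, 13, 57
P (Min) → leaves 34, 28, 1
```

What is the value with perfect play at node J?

K: min(79, 22, 56) = 22
L: min(70, 49, 41) = 41
J: max(22, 41) = 41

41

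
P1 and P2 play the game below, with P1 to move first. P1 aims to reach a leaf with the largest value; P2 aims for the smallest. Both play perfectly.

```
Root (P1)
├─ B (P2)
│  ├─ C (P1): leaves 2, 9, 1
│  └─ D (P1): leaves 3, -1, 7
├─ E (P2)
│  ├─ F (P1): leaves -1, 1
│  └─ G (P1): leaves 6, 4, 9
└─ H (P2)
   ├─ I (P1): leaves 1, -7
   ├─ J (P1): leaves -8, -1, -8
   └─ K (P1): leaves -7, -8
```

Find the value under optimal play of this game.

C (P1): max(2, 9, 1) = 9
D (P1): max(3, -1, 7) = 7
B (P2): min(9, 7) = 7
F (P1): max(-1, 1) = 1
G (P1): max(6, 4, 9) = 9
E (P2): min(1, 9) = 1
I (P1): max(1, -7) = 1
J (P1): max(-8, -1, -8) = -1
K (P1): max(-7, -8) = -7
H (P2): min(1, -1, -7) = -7
Root (P1): max(7, 1, -7) = 7

7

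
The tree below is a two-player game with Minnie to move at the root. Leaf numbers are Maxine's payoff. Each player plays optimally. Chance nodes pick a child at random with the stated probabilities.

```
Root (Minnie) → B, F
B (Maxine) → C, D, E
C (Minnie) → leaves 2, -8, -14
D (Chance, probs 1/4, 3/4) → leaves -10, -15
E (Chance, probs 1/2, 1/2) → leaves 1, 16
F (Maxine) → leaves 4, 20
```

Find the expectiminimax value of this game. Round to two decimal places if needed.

8.5

C (Minnie): min(2, -8, -14) = -14
D (Chance): 1/4·-10 + 3/4·-15 = -13.75
E (Chance): 1/2·1 + 1/2·16 = 8.5
B (Maxine): max(-14, -13.75, 8.5) = 8.5
F (Maxine): max(4, 20) = 20
Root (Minnie): min(8.5, 20) = 8.5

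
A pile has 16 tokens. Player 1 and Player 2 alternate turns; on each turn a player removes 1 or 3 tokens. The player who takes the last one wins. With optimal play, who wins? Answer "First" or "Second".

Second

Positions where the player to move wins (W) vs loses (L):
i:   0  1  2  3  4  5  6  7  8  9 10 11 12 13 14 15 16
     L  W  L  W  L  W  L  W  L  W  L  W  L  W  L  W  L
Position 16 is L, so the second player wins.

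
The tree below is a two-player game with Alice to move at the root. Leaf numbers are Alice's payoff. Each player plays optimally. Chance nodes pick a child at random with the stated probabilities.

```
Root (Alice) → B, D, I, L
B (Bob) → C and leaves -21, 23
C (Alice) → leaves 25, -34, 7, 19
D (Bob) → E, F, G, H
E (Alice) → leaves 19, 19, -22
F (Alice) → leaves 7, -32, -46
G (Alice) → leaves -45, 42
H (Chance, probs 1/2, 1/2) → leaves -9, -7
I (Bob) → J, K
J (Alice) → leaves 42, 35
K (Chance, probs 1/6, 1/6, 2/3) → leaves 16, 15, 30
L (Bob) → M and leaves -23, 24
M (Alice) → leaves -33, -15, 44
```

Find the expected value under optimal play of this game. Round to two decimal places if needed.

C (Alice): max(25, -34, 7, 19) = 25
B (Bob): min(25, -21, 23) = -21
E (Alice): max(19, 19, -22) = 19
F (Alice): max(7, -32, -46) = 7
G (Alice): max(-45, 42) = 42
H (Chance): 1/2·-9 + 1/2·-7 = -8
D (Bob): min(19, 7, 42, -8) = -8
J (Alice): max(42, 35) = 42
K (Chance): 1/6·16 + 1/6·15 + 2/3·30 = 25.17
I (Bob): min(42, 25.17) = 25.17
M (Alice): max(-33, -15, 44) = 44
L (Bob): min(44, -23, 24) = -23
Root (Alice): max(-21, -8, 25.17, -23) = 25.17

25.17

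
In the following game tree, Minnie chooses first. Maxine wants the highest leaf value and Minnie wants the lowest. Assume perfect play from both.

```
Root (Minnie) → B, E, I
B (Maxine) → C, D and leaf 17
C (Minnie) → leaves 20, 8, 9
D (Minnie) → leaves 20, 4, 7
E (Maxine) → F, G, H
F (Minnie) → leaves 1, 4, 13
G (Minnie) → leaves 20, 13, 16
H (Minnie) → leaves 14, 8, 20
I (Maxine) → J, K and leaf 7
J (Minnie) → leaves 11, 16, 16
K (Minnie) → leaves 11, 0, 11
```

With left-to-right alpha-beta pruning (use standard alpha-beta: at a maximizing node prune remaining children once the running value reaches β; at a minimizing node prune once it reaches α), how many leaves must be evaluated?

19

C [α=-∞,β=+∞]: v=8
D [α=8,β=+∞]: v=4 after child 2 ≤ α → α-cutoff, skip 1
B [α=-∞,β=+∞]: v=17
F [α=-∞,β=17]: v=1
G [α=1,β=17]: v=13
H [α=13,β=17]: v=8 after child 2 ≤ α → α-cutoff, skip 1
E [α=-∞,β=17]: v=13
J [α=-∞,β=13]: v=11
K [α=11,β=13]: v=11 after child 1 ≤ α → α-cutoff, skip 2
I [α=-∞,β=13]: v=11
Root [α=-∞,β=+∞]: v=11
Leaves evaluated: 19 of 23.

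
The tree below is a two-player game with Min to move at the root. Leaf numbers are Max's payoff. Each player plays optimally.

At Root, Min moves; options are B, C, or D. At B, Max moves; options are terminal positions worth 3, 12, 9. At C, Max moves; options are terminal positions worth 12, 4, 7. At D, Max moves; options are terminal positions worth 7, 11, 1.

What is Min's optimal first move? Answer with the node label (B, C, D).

B (Max): max(3, 12, 9) = 12
C (Max): max(12, 4, 7) = 12
D (Max): max(7, 11, 1) = 11
Root (Min): min(12, 12, 11) = 11
Min picks the child with the lowest value: D (value 11).

D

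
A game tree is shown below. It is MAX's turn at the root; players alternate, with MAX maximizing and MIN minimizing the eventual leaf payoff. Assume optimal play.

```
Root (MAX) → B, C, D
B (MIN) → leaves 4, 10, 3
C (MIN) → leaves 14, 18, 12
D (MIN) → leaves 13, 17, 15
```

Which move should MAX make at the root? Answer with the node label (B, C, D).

B (MIN): min(4, 10, 3) = 3
C (MIN): min(14, 18, 12) = 12
D (MIN): min(13, 17, 15) = 13
Root (MAX): max(3, 12, 13) = 13
MAX picks the child with the highest value: D (value 13).

D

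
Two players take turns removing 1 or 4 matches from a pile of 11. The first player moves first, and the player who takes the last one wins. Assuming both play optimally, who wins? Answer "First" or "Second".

Compute winning (W) and losing (L) positions by backward induction:
i:   0  1  2  3  4  5  6  7  8  9 10 11
     L  W  L  W  W  L  W  L  W  W  L  W
Position 11 is W, so the first player wins.

First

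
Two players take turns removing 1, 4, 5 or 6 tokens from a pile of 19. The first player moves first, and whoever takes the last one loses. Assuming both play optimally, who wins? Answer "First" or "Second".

Mark each pile size as W (mover wins) or L (mover loses):
i:   0  1  2  3  4  5  6  7  8  9 10 11 12 13 14 15 16 17 18 19
     W  L  W  L  W  W  W  W  W  W  L  W  L  W  W  W  W  W  W  L
Position 19 is L, so the second player wins.

Second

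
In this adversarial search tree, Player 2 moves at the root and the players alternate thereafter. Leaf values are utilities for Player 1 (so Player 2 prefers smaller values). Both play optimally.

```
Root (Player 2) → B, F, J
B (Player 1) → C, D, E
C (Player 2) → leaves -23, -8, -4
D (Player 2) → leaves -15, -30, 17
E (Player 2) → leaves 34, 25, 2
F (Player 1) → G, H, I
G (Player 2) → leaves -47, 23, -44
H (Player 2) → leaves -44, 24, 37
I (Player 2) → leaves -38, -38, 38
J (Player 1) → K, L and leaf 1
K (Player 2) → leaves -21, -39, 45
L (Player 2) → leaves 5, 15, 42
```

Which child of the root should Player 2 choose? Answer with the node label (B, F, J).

F

C (Player 2): min(-23, -8, -4) = -23
D (Player 2): min(-15, -30, 17) = -30
E (Player 2): min(34, 25, 2) = 2
B (Player 1): max(-23, -30, 2) = 2
G (Player 2): min(-47, 23, -44) = -47
H (Player 2): min(-44, 24, 37) = -44
I (Player 2): min(-38, -38, 38) = -38
F (Player 1): max(-47, -44, -38) = -38
K (Player 2): min(-21, -39, 45) = -39
L (Player 2): min(5, 15, 42) = 5
J (Player 1): max(-39, 5, 1) = 5
Root (Player 2): min(2, -38, 5) = -38
Player 2 picks the child with the lowest value: F (value -38).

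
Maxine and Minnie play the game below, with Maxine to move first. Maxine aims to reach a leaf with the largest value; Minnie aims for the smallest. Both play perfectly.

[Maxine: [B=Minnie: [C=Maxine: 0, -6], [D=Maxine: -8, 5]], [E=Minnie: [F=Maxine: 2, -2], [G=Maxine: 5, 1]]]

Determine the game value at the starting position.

C (Maxine): max(0, -6) = 0
D (Maxine): max(-8, 5) = 5
B (Minnie): min(0, 5) = 0
F (Maxine): max(2, -2) = 2
G (Maxine): max(5, 1) = 5
E (Minnie): min(2, 5) = 2
Root (Maxine): max(0, 2) = 2

2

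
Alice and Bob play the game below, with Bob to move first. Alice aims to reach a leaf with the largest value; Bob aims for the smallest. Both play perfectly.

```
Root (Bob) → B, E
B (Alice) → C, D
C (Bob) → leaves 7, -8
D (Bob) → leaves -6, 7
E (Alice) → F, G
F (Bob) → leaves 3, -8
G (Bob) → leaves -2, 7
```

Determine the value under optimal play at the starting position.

-6

C (Bob): min(7, -8) = -8
D (Bob): min(-6, 7) = -6
B (Alice): max(-8, -6) = -6
F (Bob): min(3, -8) = -8
G (Bob): min(-2, 7) = -2
E (Alice): max(-8, -2) = -2
Root (Bob): min(-6, -2) = -6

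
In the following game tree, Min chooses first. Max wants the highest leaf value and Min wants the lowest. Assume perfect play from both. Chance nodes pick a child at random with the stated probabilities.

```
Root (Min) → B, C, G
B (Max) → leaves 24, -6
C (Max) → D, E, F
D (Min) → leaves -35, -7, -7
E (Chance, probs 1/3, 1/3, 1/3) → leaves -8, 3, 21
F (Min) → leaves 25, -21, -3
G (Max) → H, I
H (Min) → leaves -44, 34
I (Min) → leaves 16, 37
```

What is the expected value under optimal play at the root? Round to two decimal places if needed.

5.33

B (Max): max(24, -6) = 24
D (Min): min(-35, -7, -7) = -35
E (Chance): 1/3·-8 + 1/3·3 + 1/3·21 = 5.33
F (Min): min(25, -21, -3) = -21
C (Max): max(-35, 5.33, -21) = 5.33
H (Min): min(-44, 34) = -44
I (Min): min(16, 37) = 16
G (Max): max(-44, 16) = 16
Root (Min): min(24, 5.33, 16) = 5.33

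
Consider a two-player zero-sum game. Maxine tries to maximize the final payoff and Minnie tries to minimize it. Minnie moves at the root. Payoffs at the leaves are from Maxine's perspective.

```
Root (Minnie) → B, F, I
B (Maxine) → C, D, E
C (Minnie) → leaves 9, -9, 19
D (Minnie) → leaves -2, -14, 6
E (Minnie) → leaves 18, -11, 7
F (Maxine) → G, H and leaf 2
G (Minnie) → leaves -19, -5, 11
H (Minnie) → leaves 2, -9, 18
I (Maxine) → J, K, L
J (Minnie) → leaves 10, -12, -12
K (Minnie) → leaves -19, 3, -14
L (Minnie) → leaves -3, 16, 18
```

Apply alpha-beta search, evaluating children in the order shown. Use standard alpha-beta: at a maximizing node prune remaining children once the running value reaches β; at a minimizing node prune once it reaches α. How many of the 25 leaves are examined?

C [α=-∞,β=+∞]: v=-9
D [α=-9,β=+∞]: v=-14 after child 2 ≤ α → α-cutoff, skip 1
E [α=-9,β=+∞]: v=-11 after child 2 ≤ α → α-cutoff, skip 1
B [α=-∞,β=+∞]: v=-9
G [α=-∞,β=-9]: v=-19
H [α=-19,β=-9]: v=-9
F [α=-∞,β=-9]: v=-9 after child 2 ≥ β → β-cutoff, skip 1
J [α=-∞,β=-9]: v=-12
K [α=-12,β=-9]: v=-19 after child 1 ≤ α → α-cutoff, skip 2
L [α=-12,β=-9]: v=-3
I [α=-∞,β=-9]: v=-3
Root [α=-∞,β=+∞]: v=-9
Leaves evaluated: 20 of 25.

20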